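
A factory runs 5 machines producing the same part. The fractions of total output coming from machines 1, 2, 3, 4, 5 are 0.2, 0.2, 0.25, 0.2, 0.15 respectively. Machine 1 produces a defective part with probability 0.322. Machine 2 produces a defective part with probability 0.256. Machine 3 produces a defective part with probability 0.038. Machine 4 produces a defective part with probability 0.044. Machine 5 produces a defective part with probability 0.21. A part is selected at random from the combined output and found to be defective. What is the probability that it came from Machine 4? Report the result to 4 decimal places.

Posterior probability ≈ 0.0532

P(defective|M1) = 0.322; P(defective|M2) = 0.256; P(defective|M3) = 0.038; P(defective|M4) = 0.044; P(defective|M5) = 0.21.
Prior × likelihood for each source: 0.2·0.322=0.06440, 0.2·0.256=0.05120, 0.25·0.038=0.009500, 0.2·0.044=0.008800, 0.15·0.21=0.03150. Summing gives P(defective) = 0.16540.
P(Machine 4 | defective) = 0.008800 / 0.16540 = 0.0532.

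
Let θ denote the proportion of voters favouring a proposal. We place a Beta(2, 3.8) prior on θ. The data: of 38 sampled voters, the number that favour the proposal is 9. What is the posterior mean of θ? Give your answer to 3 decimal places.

Posterior mean ≈ 0.251

Observing 9 successes and 29 failures updates Beta(2, 3.8) by adding the success and failure counts to the two shape parameters: α = 2+9 = 11, β = 3.8+29 = 32.8.
E[θ | data] = 11/(11+32.8) = 0.251.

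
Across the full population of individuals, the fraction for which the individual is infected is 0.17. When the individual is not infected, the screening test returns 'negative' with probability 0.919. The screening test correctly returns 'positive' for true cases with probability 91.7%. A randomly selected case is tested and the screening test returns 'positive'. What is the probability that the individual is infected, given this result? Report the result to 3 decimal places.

Let H be the event that the individual is infected. P(H) = 0.17, so P(¬H) = 0.83. With E the 'positive' result, P(E|H) = 0.917 and P(E|¬H) = 0.081.
P(E) = 0.917·0.17 + 0.081·0.83 = 0.15589 + 0.067230 = 0.22312.
By Bayes' theorem, P(H|E) = 0.15589 / 0.22312 = 0.699.

P(H | E) ≈ 0.699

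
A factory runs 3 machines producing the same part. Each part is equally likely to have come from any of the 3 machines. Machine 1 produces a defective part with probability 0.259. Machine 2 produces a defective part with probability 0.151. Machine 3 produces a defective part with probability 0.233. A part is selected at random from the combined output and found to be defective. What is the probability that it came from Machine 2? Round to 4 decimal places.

P(defective|M1) = 0.259; P(defective|M2) = 0.151; P(defective|M3) = 0.233.
Prior × likelihood for each source: 0.333333·0.259=0.08633, 0.333333·0.151=0.05033, 0.333333·0.233=0.07767. Summing gives P(defective) = 0.21433.
P(Machine 2 | defective) = 0.05033 / 0.21433 = 0.2348.

Posterior probability ≈ 0.2348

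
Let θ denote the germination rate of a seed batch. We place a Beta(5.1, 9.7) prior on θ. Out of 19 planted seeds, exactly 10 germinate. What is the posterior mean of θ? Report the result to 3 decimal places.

Observing 10 successes and 9 failures updates Beta(5.1, 9.7) by adding the success and failure counts to the two shape parameters: α = 5.1+10 = 15.1, β = 9.7+9 = 18.7.
E[θ | data] = 15.1/(15.1+18.7) = 0.447.

Posterior mean ≈ 0.447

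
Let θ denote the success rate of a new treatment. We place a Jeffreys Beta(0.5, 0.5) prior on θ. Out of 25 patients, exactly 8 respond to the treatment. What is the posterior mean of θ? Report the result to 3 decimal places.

Observing 8 successes and 17 failures updates Beta(0.5, 0.5) by adding the success and failure counts to the two shape parameters: α = 0.5+8 = 8.5, β = 0.5+17 = 17.5.
E[θ | data] = 8.5/(8.5+17.5) = 0.327.

Posterior mean ≈ 0.327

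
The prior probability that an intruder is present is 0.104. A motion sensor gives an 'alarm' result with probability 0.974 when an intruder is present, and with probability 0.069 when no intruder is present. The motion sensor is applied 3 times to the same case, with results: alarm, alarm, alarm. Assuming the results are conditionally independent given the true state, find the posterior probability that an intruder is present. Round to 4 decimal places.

Posterior P(H) ≈ 0.9969

With H the event that an intruder is present, the joint likelihood of the observed sequence is P(data|H) = 0.974·0.974·0.974 = 0.92401 and P(data|¬H) = 0.069·0.069·0.069 = 0.00032851.
Bayes: P(H|data) = 0.104·0.92401 / (0.104·0.92401 + 0.896·0.00032851) = 0.096097/0.096391 = 0.9969.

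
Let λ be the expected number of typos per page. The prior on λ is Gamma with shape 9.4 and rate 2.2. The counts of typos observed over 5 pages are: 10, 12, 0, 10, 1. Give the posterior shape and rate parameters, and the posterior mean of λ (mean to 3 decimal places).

The Poisson likelihood adds the total count to the shape and the number of exposure periods to the rate. Here ∑xᵢ = 33 and n = 5, so shape 9.4→42.4 and rate 2.2→7.2.
Posterior mean = shape/rate = 42.4/7.2 = 5.889.

Posterior: Gamma(shape=42.4, rate=7.2); mean ≈ 5.889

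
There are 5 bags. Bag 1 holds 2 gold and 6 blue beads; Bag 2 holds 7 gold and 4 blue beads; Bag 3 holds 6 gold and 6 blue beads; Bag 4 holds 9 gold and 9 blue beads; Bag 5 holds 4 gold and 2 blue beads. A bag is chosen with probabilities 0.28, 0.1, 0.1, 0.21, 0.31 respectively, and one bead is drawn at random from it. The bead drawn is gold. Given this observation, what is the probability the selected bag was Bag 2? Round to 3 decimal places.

Tabulate prior·likelihood by source: [1] prior 0.28, lik 0.25, product 0.07000; [2] prior 0.1, lik 0.6364, product 0.06364; [3] prior 0.1, lik 0.5, product 0.05000; [4] prior 0.21, lik 0.5, product 0.1050; [5] prior 0.31, lik 0.6667, product 0.2067.
Normalizing constant = 0.49530; the posterior for Bag 2 is its product over the sum, 0.06364/0.49530 = 0.128.

Posterior probability ≈ 0.128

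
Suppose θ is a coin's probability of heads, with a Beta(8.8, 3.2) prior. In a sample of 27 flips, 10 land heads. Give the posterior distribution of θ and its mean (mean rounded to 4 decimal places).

Posterior: Beta(18.8, 20.2); mean ≈ 0.4821

Observing 10 successes and 17 failures updates Beta(8.8, 3.2) by adding the success and failure counts to the two shape parameters: α = 8.8+10 = 18.8, β = 3.2+17 = 20.2.
Posterior mean = α/(α+β) = 18.8/39 = 0.4821.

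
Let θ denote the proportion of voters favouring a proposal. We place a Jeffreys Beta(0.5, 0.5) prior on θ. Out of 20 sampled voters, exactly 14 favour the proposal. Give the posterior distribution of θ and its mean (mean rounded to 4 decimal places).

Posterior: Beta(14.5, 6.5); mean ≈ 0.6905

The binomial likelihood is conjugate to the Beta prior: with 14 successes and 6 failures, the posterior is Beta(0.5+14, 0.5+6) = Beta(14.5, 6.5).
E[θ | data] = 14.5/(14.5+6.5) = 0.6905.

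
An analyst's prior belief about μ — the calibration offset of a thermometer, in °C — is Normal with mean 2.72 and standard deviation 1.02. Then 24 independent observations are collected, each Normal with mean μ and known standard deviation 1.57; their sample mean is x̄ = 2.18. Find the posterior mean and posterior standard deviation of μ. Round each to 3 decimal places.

Posterior mean ≈ 2.229; posterior SD ≈ 0.306

Prior precision 1/τ₀² = 1/1.02² = 0.961169; data precision n/σ² = 24/1.57² = 9.73670.
Posterior precision = 0.961169 + 9.73670 = 10.6979, giving posterior SD = 1/√10.6979 = 0.306.
Posterior mean = (0.961169·2.72 + 9.73670·2.18) / 10.6979 = 2.229.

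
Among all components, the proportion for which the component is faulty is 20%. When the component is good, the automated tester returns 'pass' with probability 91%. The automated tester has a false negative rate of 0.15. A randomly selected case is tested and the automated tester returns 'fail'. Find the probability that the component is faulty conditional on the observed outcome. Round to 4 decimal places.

Let H be the event that the component is faulty. P(H) = 0.2, so P(¬H) = 0.8. With E the 'fail' result, P(E|H) = 0.85 and P(E|¬H) = 0.09.
P(E) = 0.85·0.2 + 0.09·0.8 = 0.17000 + 0.072000 = 0.24200.
By Bayes' theorem, P(H|E) = 0.17000 / 0.24200 = 0.7025.

P(H | E) ≈ 0.7025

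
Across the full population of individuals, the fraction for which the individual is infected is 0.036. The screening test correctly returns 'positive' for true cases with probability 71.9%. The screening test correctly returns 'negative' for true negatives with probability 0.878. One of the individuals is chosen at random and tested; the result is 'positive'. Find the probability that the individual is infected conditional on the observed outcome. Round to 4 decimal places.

Write H for 'the individual is infected'. Prior odds H:¬H = 0.036/0.964 = 0.037344. For the 'positive' outcome, the likelihood ratio is 0.719/0.122 = 5.8934.
Posterior odds = 0.037344 × 5.8934 = 0.22009, so P(H|E) = 0.22009/(1+0.22009) = 0.1804.

P(H | E) ≈ 0.1804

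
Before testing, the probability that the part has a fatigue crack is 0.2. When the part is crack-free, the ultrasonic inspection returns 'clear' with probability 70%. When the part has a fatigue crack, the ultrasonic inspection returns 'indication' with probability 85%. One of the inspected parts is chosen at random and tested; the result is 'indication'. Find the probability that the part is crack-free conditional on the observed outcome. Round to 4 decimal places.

P(¬H | E) ≈ 0.5854

Write H for 'the part has a fatigue crack'. Prior odds H:¬H = 0.2/0.8 = 0.25000. For the 'indication' outcome, the likelihood ratio is 0.85/0.3 = 2.8333.
Posterior odds = 0.25000 × 2.8333 = 0.70833, so P(H|E) = 0.70833/(1+0.70833) = 0.4146. Then P(¬H|E) = 1 − 0.4146 = 0.5854.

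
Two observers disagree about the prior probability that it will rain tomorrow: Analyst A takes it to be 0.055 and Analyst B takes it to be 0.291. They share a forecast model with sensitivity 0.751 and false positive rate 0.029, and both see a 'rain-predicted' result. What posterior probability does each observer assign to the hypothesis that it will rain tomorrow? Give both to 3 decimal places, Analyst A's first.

P('+'|H) = 0.751, P('+'|¬H) = 0.029.
Analyst A: numerator 0.751·0.055 = 0.041305; evidence = 0.041305+0.029·0.945 = 0.068710; posterior = 0.601.
Analyst B: numerator 0.751·0.291 = 0.21854; evidence = 0.21854+0.029·0.709 = 0.23910; posterior = 0.914.

Analyst A: 0.601; Analyst B: 0.914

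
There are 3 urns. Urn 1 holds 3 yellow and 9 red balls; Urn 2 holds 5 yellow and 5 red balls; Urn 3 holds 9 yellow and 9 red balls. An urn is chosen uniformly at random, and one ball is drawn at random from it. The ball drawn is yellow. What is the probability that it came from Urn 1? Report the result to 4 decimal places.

P(yellow|Urn 1) = 0.25; P(yellow|Urn 2) = 0.5; P(yellow|Urn 3) = 0.5.
Prior × likelihood for each source: 0.333333·0.25=0.08333, 0.333333·0.5=0.1667, 0.333333·0.5=0.1667. Summing gives P(yellow) = 0.41667.
P(Urn 1 | yellow) = 0.08333 / 0.41667 = 0.2000.

Posterior probability ≈ 0.2000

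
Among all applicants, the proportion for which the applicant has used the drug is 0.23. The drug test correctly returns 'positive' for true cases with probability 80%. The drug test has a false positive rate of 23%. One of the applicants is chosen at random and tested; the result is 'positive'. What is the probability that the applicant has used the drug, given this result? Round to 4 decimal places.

P(H | E) ≈ 0.5096

Let H be the event that the applicant has used the drug. P(H) = 0.23, so P(¬H) = 0.77. With E the 'positive' result, P(E|H) = 0.8 and P(E|¬H) = 0.23.
P(E) = 0.8·0.23 + 0.23·0.77 = 0.18400 + 0.17710 = 0.36110.
By Bayes' theorem, P(H|E) = 0.18400 / 0.36110 = 0.5096.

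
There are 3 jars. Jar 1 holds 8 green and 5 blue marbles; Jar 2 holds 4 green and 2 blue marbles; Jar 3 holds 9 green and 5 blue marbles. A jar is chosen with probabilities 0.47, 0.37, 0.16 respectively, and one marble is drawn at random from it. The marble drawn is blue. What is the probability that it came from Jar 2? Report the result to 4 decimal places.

P(blue|Jar 1) = 0.3846; P(blue|Jar 2) = 0.3333; P(blue|Jar 3) = 0.3571.
Prior × likelihood for each source: 0.47·0.3846=0.1808, 0.37·0.3333=0.1233, 0.16·0.3571=0.05714. Summing gives P(blue) = 0.36125.
P(Jar 2 | blue) = 0.1233 / 0.36125 = 0.3414.

Posterior probability ≈ 0.3414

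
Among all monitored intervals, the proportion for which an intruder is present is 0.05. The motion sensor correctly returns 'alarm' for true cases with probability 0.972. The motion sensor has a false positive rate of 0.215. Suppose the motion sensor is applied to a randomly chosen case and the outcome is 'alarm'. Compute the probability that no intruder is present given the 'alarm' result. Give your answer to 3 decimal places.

P(¬H | E) ≈ 0.808

Write H for 'an intruder is present'. Prior odds H:¬H = 0.05/0.95 = 0.052632. For the 'alarm' outcome, the likelihood ratio is 0.972/0.215 = 4.5209.
Posterior odds = 0.052632 × 4.5209 = 0.23794, so P(H|E) = 0.23794/(1+0.23794) = 0.192. Then P(¬H|E) = 1 − 0.192 = 0.808.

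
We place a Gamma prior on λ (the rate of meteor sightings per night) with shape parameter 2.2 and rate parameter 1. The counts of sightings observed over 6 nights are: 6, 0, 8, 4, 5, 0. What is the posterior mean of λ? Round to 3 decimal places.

Posterior mean ≈ 3.600

The Poisson likelihood adds the total count to the shape and the number of exposure periods to the rate. Here ∑xᵢ = 23 and n = 6, so shape 2.2→25.2 and rate 1→7.
Posterior mean = shape/rate = 25.2/7 = 3.600.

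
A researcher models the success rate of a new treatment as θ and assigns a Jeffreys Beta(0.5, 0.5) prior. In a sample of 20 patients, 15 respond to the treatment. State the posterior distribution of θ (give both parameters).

Posterior: Beta(15.5, 5.5)

Observing 15 successes and 5 failures updates Beta(0.5, 0.5) by adding the success and failure counts to the two shape parameters: α = 0.5+15 = 15.5, β = 0.5+5 = 5.5.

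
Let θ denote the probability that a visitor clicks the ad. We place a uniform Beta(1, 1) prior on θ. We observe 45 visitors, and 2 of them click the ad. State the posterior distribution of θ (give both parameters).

Observing 2 successes and 43 failures updates Beta(1, 1) by adding the success and failure counts to the two shape parameters: α = 1+2 = 3, β = 1+43 = 44.

Posterior: Beta(3, 44)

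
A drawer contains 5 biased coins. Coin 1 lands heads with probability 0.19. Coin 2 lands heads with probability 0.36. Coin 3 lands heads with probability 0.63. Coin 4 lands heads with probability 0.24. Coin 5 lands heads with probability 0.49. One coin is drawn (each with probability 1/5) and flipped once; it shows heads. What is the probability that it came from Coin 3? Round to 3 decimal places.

Tabulate prior·likelihood by source: [1] prior 0.2, lik 0.19, product 0.03800; [2] prior 0.2, lik 0.36, product 0.07200; [3] prior 0.2, lik 0.63, product 0.1260; [4] prior 0.2, lik 0.24, product 0.04800; [5] prior 0.2, lik 0.49, product 0.09800.
Normalizing constant = 0.38200; the posterior for Coin 3 is its product over the sum, 0.1260/0.38200 = 0.330.

Posterior probability ≈ 0.330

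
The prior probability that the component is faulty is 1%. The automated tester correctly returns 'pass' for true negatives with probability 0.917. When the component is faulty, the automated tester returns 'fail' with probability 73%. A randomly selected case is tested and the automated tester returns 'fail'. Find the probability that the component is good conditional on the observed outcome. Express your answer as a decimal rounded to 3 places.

P(¬H | E) ≈ 0.918

Let H be the event that the component is faulty. P(H) = 0.01, so P(¬H) = 0.99. With E the 'fail' result, P(E|H) = 0.73 and P(E|¬H) = 0.083.
P(E) = 0.73·0.01 + 0.083·0.99 = 0.0073000 + 0.082170 = 0.089470.
By Bayes' theorem, P(H|E) = 0.0073000 / 0.089470 = 0.082. Hence P(¬H|E) = 1 − 0.082 = 0.918.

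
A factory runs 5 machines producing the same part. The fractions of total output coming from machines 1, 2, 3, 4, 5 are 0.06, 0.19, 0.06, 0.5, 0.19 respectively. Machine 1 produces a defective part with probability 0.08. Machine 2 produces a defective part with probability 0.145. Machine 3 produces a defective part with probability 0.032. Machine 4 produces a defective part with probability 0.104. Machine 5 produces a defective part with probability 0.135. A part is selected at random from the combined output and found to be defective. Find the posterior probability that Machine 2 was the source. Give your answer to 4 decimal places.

Posterior probability ≈ 0.2462

Tabulate prior·likelihood by source: [1] prior 0.06, lik 0.08, product 0.004800; [2] prior 0.19, lik 0.145, product 0.02755; [3] prior 0.06, lik 0.032, product 0.001920; [4] prior 0.5, lik 0.104, product 0.05200; [5] prior 0.19, lik 0.135, product 0.02565.
Normalizing constant = 0.11192; the posterior for Machine 2 is its product over the sum, 0.02755/0.11192 = 0.2462.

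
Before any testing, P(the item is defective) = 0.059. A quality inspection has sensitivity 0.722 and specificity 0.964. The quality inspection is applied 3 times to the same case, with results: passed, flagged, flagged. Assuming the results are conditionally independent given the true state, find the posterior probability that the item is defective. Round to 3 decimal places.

Posterior P(H) ≈ 0.879

Let H be the event that the item is defective; start with P(H) = 0.059. P('flagged'|H) = 0.722, P('flagged'|¬H) = 0.036.
Update on result 1 ('passed'): P(H) ← 0.278·0.0590 / (0.278·0.0590 + 0.964·0.9410) = 0.016402/0.92353 = 0.0178.
Update on result 2 ('flagged'): P(H) ← 0.722·0.0178 / (0.722·0.0178 + 0.036·0.9822) = 0.012823/0.048183 = 0.2661.
Update on result 3 ('flagged'): P(H) ← 0.722·0.2661 / (0.722·0.2661 + 0.036·0.7339) = 0.19214/0.21856 = 0.8791.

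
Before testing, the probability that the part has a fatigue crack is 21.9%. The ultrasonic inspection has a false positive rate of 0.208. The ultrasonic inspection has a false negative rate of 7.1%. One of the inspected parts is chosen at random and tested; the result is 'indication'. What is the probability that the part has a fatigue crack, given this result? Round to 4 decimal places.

Let H be the event that the part has a fatigue crack. P(H) = 0.219, so P(¬H) = 0.781. With E the 'indication' result, P(E|H) = 0.929 and P(E|¬H) = 0.208.
P(E) = 0.929·0.219 + 0.208·0.781 = 0.20345 + 0.16245 = 0.36590.
By Bayes' theorem, P(H|E) = 0.20345 / 0.36590 = 0.5560.

P(H | E) ≈ 0.5560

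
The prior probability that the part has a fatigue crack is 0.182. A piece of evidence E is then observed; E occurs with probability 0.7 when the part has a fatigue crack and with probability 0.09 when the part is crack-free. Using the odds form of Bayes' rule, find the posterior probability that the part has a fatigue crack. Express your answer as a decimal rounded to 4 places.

Posterior probability ≈ 0.6338

Prior odds = 0.182/(1−0.182) = 0.22249. In log-odds, ln(0.22249) = -1.5029.
Add log likelihood ratio: ln(7.7778) = 2.0513.
Posterior log-odds = 0.54842, so posterior odds = exp(0.54842) = 1.7305. Converting, P(H|E) = 1.7305/2.7305 = 0.6338.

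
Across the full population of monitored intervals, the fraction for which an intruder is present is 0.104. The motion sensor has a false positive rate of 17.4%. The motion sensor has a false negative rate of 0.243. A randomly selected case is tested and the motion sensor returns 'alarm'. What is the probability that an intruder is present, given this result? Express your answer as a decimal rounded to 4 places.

P(H | E) ≈ 0.3355

Let H be the event that an intruder is present. P(H) = 0.104, so P(¬H) = 0.896. With E the 'alarm' result, P(E|H) = 0.757 and P(E|¬H) = 0.174.
P(E) = 0.757·0.104 + 0.174·0.896 = 0.078728 + 0.15590 = 0.23463.
By Bayes' theorem, P(H|E) = 0.078728 / 0.23463 = 0.3355.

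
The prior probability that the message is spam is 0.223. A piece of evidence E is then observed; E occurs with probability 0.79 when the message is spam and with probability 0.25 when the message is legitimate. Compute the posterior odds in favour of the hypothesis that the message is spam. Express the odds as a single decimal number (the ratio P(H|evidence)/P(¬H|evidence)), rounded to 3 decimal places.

Prior odds = 0.223/(1−0.223) = 0.28700.
Likelihood ratio for E = 0.79/0.25 = 3.1600.
Posterior odds = prior odds × LR = 0.90692.

Posterior odds ≈ 0.907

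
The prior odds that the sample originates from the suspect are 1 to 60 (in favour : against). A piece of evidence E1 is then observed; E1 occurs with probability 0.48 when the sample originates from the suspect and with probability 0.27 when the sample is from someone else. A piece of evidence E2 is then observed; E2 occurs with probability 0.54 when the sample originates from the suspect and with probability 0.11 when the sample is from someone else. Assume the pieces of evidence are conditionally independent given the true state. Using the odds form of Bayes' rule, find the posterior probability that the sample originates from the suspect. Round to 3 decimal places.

Prior odds = 1/60 = 0.016667. In log-odds, ln(0.016667) = -4.0943.
Add log likelihood ratios: ln(1.7778) + ln(4.9091) = 2.1665.
Posterior log-odds = -1.9279, so posterior odds = exp(-1.9279) = 0.14545. Converting, P(H|E) = 0.14545/1.1455 = 0.127.

Posterior probability ≈ 0.127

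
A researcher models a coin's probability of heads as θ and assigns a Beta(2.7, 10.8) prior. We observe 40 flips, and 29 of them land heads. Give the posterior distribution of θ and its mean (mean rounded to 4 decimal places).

The binomial likelihood is conjugate to the Beta prior: with 29 successes and 11 failures, the posterior is Beta(2.7+29, 10.8+11) = Beta(31.7, 21.8).
E[θ | data] = 31.7/(31.7+21.8) = 0.5925.

Posterior: Beta(31.7, 21.8); mean ≈ 0.5925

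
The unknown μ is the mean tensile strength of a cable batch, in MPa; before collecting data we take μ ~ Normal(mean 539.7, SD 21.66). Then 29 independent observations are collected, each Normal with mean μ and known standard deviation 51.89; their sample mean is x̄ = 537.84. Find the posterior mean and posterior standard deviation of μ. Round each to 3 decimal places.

With known σ, the Normal prior is conjugate. Weight on the data is w = (n/σ²)/(n/σ² + 1/τ₀²) = 0.0107704/(0.0107704+0.00213149) = 0.83479.
Posterior mean = w·x̄ + (1−w)·μ₀ = 0.83479·537.84 + 0.16521·539.7 = 538.147. Posterior variance = 1/(0.0107704+0.00213149) = 77.5082, so SD = 8.804.

Posterior mean ≈ 538.147; posterior SD ≈ 8.804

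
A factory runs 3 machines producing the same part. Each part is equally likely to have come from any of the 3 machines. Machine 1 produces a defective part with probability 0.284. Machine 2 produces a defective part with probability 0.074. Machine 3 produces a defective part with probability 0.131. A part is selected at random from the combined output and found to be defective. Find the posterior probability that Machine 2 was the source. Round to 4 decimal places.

Posterior probability ≈ 0.1513

P(defective|M1) = 0.284; P(defective|M2) = 0.074; P(defective|M3) = 0.131.
Prior × likelihood for each source: 0.333333·0.284=0.09467, 0.333333·0.074=0.02467, 0.333333·0.131=0.04367. Summing gives P(defective) = 0.16300.
P(Machine 2 | defective) = 0.02467 / 0.16300 = 0.1513.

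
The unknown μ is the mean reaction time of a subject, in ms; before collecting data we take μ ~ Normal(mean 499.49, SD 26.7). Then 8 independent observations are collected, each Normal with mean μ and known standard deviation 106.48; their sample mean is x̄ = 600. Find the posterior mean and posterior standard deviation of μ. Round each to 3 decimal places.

With known σ, the Normal prior is conjugate. Weight on the data is w = (n/σ²)/(n/σ² + 1/τ₀²) = 0.00070559/(0.00070559+0.00140274) = 0.33467.
Posterior mean = w·x̄ + (1−w)·μ₀ = 0.33467·600 + 0.66533·499.49 = 533.128. Posterior variance = 1/(0.00070559+0.00140274) = 474.308, so SD = 21.779.

Posterior mean ≈ 533.128; posterior SD ≈ 21.779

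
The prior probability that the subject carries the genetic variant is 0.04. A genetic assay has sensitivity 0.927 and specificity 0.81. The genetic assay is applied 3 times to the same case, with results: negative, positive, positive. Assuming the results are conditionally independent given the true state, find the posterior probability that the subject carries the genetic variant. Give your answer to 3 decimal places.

With H the event that the subject carries the genetic variant, the joint likelihood of the observed sequence is P(data|H) = 0.073·0.927·0.927 = 0.062731 and P(data|¬H) = 0.81·0.19·0.19 = 0.029241.
Bayes: P(H|data) = 0.04·0.062731 / (0.04·0.062731 + 0.96·0.029241) = 0.0025092/0.030581 = 0.0821.

Posterior P(H) ≈ 0.082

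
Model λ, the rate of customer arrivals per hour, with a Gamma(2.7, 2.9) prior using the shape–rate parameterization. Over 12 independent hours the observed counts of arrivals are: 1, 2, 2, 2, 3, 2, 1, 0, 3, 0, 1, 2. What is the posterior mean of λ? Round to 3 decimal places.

The Poisson likelihood adds the total count to the shape and the number of exposure periods to the rate. Here ∑xᵢ = 19 and n = 12, so shape 2.7→21.7 and rate 2.9→14.9.
E[λ | data] = 21.7/14.9 = 1.456.

Posterior mean ≈ 1.456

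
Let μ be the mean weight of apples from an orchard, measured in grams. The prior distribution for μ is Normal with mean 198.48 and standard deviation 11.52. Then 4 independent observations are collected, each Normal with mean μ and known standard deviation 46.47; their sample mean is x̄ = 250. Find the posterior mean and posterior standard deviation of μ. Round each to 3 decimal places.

Posterior mean ≈ 208.646; posterior SD ≈ 10.321

With known σ, the Normal prior is conjugate. Weight on the data is w = (n/σ²)/(n/σ² + 1/τ₀²) = 0.00185231/(0.00185231+0.00753520) = 0.19732.
Posterior mean = w·x̄ + (1−w)·μ₀ = 0.19732·250 + 0.80268·198.48 = 208.646. Posterior variance = 1/(0.00185231+0.00753520) = 106.524, so SD = 10.321.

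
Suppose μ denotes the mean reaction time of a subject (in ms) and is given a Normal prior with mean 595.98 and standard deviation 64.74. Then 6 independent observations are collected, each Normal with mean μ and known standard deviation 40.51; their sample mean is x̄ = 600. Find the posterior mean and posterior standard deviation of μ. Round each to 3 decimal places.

Posterior mean ≈ 599.754; posterior SD ≈ 16.024

Prior precision 1/τ₀² = 1/64.74² = 0.00023859; data precision n/σ² = 6/40.51² = 0.00365617.
Posterior precision = 0.00023859 + 0.00365617 = 0.00389476, giving posterior SD = 1/√0.00389476 = 16.024.
Posterior mean = (0.00023859·595.98 + 0.00365617·600) / 0.00389476 = 599.754.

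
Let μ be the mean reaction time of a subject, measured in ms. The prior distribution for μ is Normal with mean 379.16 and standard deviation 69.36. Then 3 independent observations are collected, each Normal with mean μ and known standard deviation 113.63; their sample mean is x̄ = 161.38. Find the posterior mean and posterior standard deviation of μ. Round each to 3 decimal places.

Prior precision 1/τ₀² = 1/69.36² = 0.00020787; data precision n/σ² = 3/113.63² = 0.00023235.
Posterior precision = 0.00020787 + 0.00023235 = 0.00044021, giving posterior SD = 1/√0.00044021 = 47.662.
Posterior mean = (0.00020787·379.16 + 0.00023235·161.38) / 0.00044021 = 264.214.

Posterior mean ≈ 264.214; posterior SD ≈ 47.662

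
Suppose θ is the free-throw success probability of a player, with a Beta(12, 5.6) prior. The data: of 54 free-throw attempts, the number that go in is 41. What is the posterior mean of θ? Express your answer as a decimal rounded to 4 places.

Posterior mean ≈ 0.7402

The binomial likelihood is conjugate to the Beta prior: with 41 successes and 13 failures, the posterior is Beta(12+41, 5.6+13) = Beta(53, 18.6).
E[θ | data] = 53/(53+18.6) = 0.7402.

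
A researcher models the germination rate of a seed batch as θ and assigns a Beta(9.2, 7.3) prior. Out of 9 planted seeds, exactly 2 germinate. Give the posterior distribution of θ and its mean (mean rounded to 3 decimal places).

The binomial likelihood is conjugate to the Beta prior: with 2 successes and 7 failures, the posterior is Beta(9.2+2, 7.3+7) = Beta(11.2, 14.3).
Posterior mean = α/(α+β) = 11.2/25.5 = 0.439.

Posterior: Beta(11.2, 14.3); mean ≈ 0.439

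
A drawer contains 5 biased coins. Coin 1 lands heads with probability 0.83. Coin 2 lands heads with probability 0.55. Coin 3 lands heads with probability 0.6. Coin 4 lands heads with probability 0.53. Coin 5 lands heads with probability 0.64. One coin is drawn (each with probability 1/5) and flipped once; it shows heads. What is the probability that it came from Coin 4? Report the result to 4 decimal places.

Posterior probability ≈ 0.1683

Tabulate prior·likelihood by source: [1] prior 0.2, lik 0.83, product 0.1660; [2] prior 0.2, lik 0.55, product 0.1100; [3] prior 0.2, lik 0.6, product 0.1200; [4] prior 0.2, lik 0.53, product 0.1060; [5] prior 0.2, lik 0.64, product 0.1280.
Normalizing constant = 0.63000; the posterior for Coin 4 is its product over the sum, 0.1060/0.63000 = 0.1683.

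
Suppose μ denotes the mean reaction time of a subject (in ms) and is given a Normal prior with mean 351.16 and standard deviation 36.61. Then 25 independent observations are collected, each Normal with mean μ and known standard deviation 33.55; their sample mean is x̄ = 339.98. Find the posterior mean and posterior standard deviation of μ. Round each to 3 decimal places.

Posterior mean ≈ 340.343; posterior SD ≈ 6.600

Prior precision 1/τ₀² = 1/36.61² = 0.00074611; data precision n/σ² = 25/33.55² = 0.0222103.
Posterior precision = 0.00074611 + 0.0222103 = 0.0229564, giving posterior SD = 1/√0.0229564 = 6.600.
Posterior mean = (0.00074611·351.16 + 0.0222103·339.98) / 0.0229564 = 340.343.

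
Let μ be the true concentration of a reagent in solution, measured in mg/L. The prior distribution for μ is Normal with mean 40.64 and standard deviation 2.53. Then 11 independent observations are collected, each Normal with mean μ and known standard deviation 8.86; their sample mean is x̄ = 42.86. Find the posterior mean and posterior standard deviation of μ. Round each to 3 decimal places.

Posterior mean ≈ 41.690; posterior SD ≈ 1.837

With known σ, the Normal prior is conjugate. Weight on the data is w = (n/σ²)/(n/σ² + 1/τ₀²) = 0.140128/(0.140128+0.156228) = 0.47284.
Posterior mean = w·x̄ + (1−w)·μ₀ = 0.47284·42.86 + 0.52716·40.64 = 41.690. Posterior variance = 1/(0.140128+0.156228) = 3.37432, so SD = 1.837.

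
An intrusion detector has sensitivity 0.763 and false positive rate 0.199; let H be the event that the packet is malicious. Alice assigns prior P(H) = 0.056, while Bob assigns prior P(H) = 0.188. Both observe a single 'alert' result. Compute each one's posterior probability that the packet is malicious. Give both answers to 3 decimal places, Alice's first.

Alice: 0.185; Bob: 0.470

The likelihood ratio for an 'alert' result is 0.763/0.199 = 3.8342.
Alice: prior odds 0.056/0.944 = 0.059322; posterior odds 0.22745; posterior probability 0.185.
Bob: prior odds 0.188/0.812 = 0.23153; posterior odds 0.88771; posterior probability 0.470.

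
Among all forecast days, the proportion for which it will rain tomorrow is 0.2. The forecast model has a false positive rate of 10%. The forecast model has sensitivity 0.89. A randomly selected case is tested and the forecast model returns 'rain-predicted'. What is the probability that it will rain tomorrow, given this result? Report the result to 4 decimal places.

Write H for 'it will rain tomorrow'. Prior odds H:¬H = 0.2/0.8 = 0.25000. For the 'rain-predicted' outcome, the likelihood ratio is 0.89/0.1 = 8.9000.
Posterior odds = 0.25000 × 8.9000 = 2.2250, so P(H|E) = 2.2250/(1+2.2250) = 0.6899.

P(H | E) ≈ 0.6899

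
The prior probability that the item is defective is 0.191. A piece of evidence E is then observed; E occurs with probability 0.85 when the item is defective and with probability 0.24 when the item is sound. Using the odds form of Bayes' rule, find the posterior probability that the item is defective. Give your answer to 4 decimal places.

Prior odds = 0.191/(1−0.191) = 0.23609.
Likelihood ratio for E = 0.85/0.24 = 3.5417.
Posterior odds = prior odds × LR = 0.83617.
Posterior probability = odds/(1+odds) = 0.83617/1.8362 = 0.4554.

Posterior probability ≈ 0.4554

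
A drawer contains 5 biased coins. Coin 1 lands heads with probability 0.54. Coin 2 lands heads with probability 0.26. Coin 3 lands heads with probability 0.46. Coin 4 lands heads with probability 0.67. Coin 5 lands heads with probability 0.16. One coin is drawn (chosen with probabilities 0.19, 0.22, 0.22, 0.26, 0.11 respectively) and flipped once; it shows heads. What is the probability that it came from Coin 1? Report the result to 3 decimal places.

Posterior probability ≈ 0.227

Tabulate prior·likelihood by source: [1] prior 0.19, lik 0.54, product 0.1026; [2] prior 0.22, lik 0.26, product 0.05720; [3] prior 0.22, lik 0.46, product 0.1012; [4] prior 0.26, lik 0.67, product 0.1742; [5] prior 0.11, lik 0.16, product 0.01760.
Normalizing constant = 0.45280; the posterior for Coin 1 is its product over the sum, 0.1026/0.45280 = 0.227.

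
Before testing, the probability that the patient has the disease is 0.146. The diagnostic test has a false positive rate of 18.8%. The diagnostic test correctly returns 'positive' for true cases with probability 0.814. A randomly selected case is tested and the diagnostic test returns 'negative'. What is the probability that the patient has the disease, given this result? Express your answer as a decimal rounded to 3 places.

P(H | E) ≈ 0.038

Write H for 'the patient has the disease'. Prior odds H:¬H = 0.146/0.854 = 0.17096. For the 'negative' outcome, the likelihood ratio is 0.186/0.812 = 0.22906.
Posterior odds = 0.17096 × 0.22906 = 0.039161, so P(H|E) = 0.039161/(1+0.039161) = 0.038.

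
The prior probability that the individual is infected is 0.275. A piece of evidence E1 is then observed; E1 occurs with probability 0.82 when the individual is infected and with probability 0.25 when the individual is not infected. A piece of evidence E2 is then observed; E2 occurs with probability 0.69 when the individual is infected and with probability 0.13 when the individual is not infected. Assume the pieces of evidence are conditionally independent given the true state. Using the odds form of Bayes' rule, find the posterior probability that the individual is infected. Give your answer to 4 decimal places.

Posterior probability ≈ 0.8685

Prior odds = 0.275/(1−0.275) = 0.37931. In log-odds, ln(0.37931) = -0.96940.
Add log likelihood ratios: ln(3.2800) + ln(5.3077) = 2.8570.
Posterior log-odds = 1.8876, so posterior odds = exp(1.8876) = 6.6035. Converting, P(H|E) = 6.6035/7.6035 = 0.8685.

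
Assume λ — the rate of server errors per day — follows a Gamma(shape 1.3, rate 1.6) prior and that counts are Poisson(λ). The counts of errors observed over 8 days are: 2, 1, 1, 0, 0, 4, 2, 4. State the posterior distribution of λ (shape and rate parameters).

Total count ∑xᵢ = 14 over n = 8 days.
Gamma is conjugate to the Poisson likelihood: posterior is Gamma(shape = 1.3+14 = 15.3, rate = 1.6+8 = 9.6).

Posterior: Gamma(shape=15.3, rate=9.6)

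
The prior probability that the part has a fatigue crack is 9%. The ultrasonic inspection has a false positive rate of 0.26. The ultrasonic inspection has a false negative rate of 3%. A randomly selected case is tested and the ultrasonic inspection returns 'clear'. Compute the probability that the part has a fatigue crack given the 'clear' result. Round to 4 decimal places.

P(H | E) ≈ 0.0040

Let H be the event that the part has a fatigue crack. P(H) = 0.09, so P(¬H) = 0.91. With E the 'clear' result, P(E|H) = 0.03 and P(E|¬H) = 0.74.
P(E) = 0.03·0.09 + 0.74·0.91 = 0.0027000 + 0.67340 = 0.67610.
By Bayes' theorem, P(H|E) = 0.0027000 / 0.67610 = 0.0040.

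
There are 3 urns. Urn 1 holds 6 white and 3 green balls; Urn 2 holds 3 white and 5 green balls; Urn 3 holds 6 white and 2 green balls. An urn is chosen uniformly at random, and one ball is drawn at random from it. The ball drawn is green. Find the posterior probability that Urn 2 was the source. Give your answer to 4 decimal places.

Posterior probability ≈ 0.5172

Tabulate prior·likelihood by source: [1] prior 0.333333, lik 0.3333, product 0.1111; [2] prior 0.333333, lik 0.625, product 0.2083; [3] prior 0.333333, lik 0.25, product 0.08333.
Normalizing constant = 0.40278; the posterior for Urn 2 is its product over the sum, 0.2083/0.40278 = 0.5172.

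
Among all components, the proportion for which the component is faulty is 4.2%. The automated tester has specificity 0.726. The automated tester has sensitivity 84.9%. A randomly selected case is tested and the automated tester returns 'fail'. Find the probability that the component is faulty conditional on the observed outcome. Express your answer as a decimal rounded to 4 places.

Write H for 'the component is faulty'. Prior odds H:¬H = 0.042/0.958 = 0.043841. For the 'fail' outcome, the likelihood ratio is 0.849/0.274 = 3.0985.
Posterior odds = 0.043841 × 3.0985 = 0.13584, so P(H|E) = 0.13584/(1+0.13584) = 0.1196.

P(H | E) ≈ 0.1196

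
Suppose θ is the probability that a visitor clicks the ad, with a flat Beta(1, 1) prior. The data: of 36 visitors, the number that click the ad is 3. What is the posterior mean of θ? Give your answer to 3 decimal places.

Posterior mean ≈ 0.105

The binomial likelihood is conjugate to the Beta prior: with 3 successes and 33 failures, the posterior is Beta(1+3, 1+33) = Beta(4, 34).
Posterior mean = α/(α+β) = 4/38 = 0.105.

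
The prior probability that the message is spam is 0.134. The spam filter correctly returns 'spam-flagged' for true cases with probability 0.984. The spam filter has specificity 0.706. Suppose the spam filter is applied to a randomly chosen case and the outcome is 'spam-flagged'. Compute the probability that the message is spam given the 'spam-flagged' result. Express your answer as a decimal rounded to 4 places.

Let H be the event that the message is spam. P(H) = 0.134, so P(¬H) = 0.866. With E the 'spam-flagged' result, P(E|H) = 0.984 and P(E|¬H) = 0.294.
P(E) = 0.984·0.134 + 0.294·0.866 = 0.13186 + 0.25460 = 0.38646.
By Bayes' theorem, P(H|E) = 0.13186 / 0.38646 = 0.3412.

P(H | E) ≈ 0.3412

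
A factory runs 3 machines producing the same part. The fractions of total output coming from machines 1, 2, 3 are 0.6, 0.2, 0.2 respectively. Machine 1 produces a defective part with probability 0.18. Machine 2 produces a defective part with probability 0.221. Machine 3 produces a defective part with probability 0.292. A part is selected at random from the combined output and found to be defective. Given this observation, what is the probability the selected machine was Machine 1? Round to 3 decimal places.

Tabulate prior·likelihood by source: [1] prior 0.6, lik 0.18, product 0.1080; [2] prior 0.2, lik 0.221, product 0.04420; [3] prior 0.2, lik 0.292, product 0.05840.
Normalizing constant = 0.21060; the posterior for Machine 1 is its product over the sum, 0.1080/0.21060 = 0.513.

Posterior probability ≈ 0.513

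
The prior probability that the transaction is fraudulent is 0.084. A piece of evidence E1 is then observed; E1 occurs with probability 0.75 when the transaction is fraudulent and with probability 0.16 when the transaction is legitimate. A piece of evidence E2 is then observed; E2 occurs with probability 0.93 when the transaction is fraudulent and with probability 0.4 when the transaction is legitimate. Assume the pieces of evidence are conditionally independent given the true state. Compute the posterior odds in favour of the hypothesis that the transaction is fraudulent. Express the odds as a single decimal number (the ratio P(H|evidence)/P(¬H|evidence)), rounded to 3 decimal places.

Prior odds = 0.084/(1−0.084) = 0.091703.
Likelihood ratio for E1 = 0.75/0.16 = 4.6875.
Likelihood ratio for E2 = 0.93/0.4 = 2.3250.
Posterior odds = prior odds × LR₁ × LR₂ = 0.99942.

Posterior odds ≈ 0.999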